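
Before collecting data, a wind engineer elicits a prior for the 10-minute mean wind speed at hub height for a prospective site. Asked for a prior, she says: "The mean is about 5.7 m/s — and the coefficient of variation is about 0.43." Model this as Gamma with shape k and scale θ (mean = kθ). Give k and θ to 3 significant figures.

k ≈ 5.41, θ ≈ 1.05

For Gamma(k, scale θ): mean = kθ, variance = kθ², so CV = 1/√k.
CV = 0.43, hence k = 1/CV² = 5.41.
Then θ = mean/k = 5.7/5.41 = 1.05.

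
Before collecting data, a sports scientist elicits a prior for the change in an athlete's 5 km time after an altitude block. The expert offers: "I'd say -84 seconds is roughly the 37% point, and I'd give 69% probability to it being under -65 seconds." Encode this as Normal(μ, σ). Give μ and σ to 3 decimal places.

For Normal(μ,σ), the p-quantile is μ + z_p·σ. Here z_{0.37} = -0.3319, z_{0.69} = 0.4959.
So -84 = μ − 0.3319σ and -65 = μ + 0.4959σ.
Subtracting: σ = (-65 − -84)/(0.4959 − (-0.3319)) = 22.955.
Then μ = -84 − (-0.3319)·22.955 = -76.382.

μ = -76.382, σ = 22.955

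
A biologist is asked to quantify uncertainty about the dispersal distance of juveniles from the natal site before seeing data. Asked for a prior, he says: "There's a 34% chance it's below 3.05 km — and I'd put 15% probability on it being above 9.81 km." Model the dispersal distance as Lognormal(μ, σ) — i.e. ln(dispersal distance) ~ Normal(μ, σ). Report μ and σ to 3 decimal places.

μ ≈ 1.448, σ ≈ 0.806

If T ~ Lognormal(μ,σ) then ln T ~ Normal(μ,σ), so the p-quantile of ln T is μ + z_p·σ.
ln(3.05) = 1.115 and ln(9.81) = 2.283; z_{0.34} = -0.4125, z_{0.85} = 1.036.
σ = (2.283 − 1.115)/(1.036 − (-0.4125)) = 0.806.
μ = 1.115 − (-0.4125)·0.806 = 1.448.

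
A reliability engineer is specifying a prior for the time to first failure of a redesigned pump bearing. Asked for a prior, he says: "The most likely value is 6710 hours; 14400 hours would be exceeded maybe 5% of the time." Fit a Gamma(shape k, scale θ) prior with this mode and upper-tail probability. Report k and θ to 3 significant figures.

k ≈ 5.73, θ ≈ 1420

Gamma(k,θ) with k>1 has mode (k−1)θ, so θ = 6710/(k−1).
Need P(X < 14400) = 0.95 with θ tied to k this way. Start at k = 2, θ = 6710: P(X<14400) ≈ 0.632.
Too low — raise k to concentrate. Iterating converges to k ≈ 5.73.
Then θ = 6710/(5.73−1) ≈ 1420.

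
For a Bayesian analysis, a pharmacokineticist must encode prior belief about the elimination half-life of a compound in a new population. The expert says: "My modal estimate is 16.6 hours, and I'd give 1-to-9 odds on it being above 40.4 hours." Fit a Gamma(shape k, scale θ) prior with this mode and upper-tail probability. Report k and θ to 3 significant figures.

Gamma(k,θ) with k>1 has mode (k−1)θ, so θ = 16.6/(k−1).
Need P(X < 40.4) = 0.9 with θ tied to k this way. Start at k = 2, θ = 16.6: P(X<40.4) ≈ 0.699.
Too low — raise k to concentrate. Iterating converges to k ≈ 3.43.
Then θ = 16.6/(3.43−1) ≈ 6.83.

k ≈ 3.43, θ ≈ 6.83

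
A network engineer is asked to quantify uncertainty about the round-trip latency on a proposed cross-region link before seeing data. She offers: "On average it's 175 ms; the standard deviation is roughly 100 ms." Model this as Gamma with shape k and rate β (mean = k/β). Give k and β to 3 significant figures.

k ≈ 3.06, β ≈ 0.0175

For Gamma(k, rate β): mean = k/β, variance = k/β², so CV = 1/√k.
CV = SD/mean = 100/175 = 0.5714, hence k = 1/CV² = 3.06.
Then β = k/mean = 3.06/175 = 0.0175.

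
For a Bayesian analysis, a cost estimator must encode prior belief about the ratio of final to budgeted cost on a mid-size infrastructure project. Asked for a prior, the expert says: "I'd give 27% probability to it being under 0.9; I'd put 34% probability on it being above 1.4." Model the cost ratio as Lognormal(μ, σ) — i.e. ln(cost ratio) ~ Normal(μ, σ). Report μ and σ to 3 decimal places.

If T ~ Lognormal(μ,σ) then ln T ~ Normal(μ,σ), so the p-quantile of ln T is μ + z_p·σ.
ln(0.9) = -0.1054 and ln(1.4) = 0.3365; z_{0.27} = -0.6128, z_{0.66} = 0.4125.
σ = (0.3365 − -0.1054)/(0.4125 − (-0.6128)) = 0.431.
μ = -0.1054 − (-0.6128)·0.431 = 0.159.

μ ≈ 0.159, σ ≈ 0.431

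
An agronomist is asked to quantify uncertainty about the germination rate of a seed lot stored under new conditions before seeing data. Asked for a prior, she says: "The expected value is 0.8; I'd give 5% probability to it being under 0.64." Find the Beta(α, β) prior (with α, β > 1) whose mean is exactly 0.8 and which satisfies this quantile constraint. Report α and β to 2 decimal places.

α ≈ 15.89, β ≈ 3.97

With mean 0.8 fixed, write α = 0.8s, β = 0.2s where s = α+β.
Need P(θ < 0.64) = 0.05 under Beta(0.8s, 0.2s). Normal approximation: (q−m)/√(m(1−m)/s) ≈ z_{0.05} = -1.64, so s ≈ 0.8·0.2·(-1.64)²/(0.64−0.8)² = 16.9.
At s = 16.9: P(θ<0.64) ≈ 0.063. Adjusting to match 0.05 gives s ≈ 19.86.
So α = 0.8·19.86 ≈ 15.89, β = 0.2·19.86 ≈ 3.97.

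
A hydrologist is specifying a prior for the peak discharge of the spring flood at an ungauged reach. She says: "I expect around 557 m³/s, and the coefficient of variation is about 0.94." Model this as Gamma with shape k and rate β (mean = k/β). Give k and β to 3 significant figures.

For Gamma(k, rate β): mean = k/β, variance = k/β², so CV = 1/√k.
CV = 0.94, hence k = 1/CV² = 1.13.
Then β = k/mean = 1.13/557 = 0.00203.

k ≈ 1.13, β ≈ 0.00203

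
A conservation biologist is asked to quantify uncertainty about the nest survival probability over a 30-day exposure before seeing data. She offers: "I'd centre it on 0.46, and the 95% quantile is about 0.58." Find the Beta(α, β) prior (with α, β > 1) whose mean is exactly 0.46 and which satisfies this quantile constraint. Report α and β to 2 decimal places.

With mean 0.46 fixed, write α = 0.46s, β = 0.54s where s = α+β.
Need P(θ < 0.58) = 0.95 under Beta(0.46s, 0.54s). Normal approximation: (q−m)/√(m(1−m)/s) ≈ z_{0.95} = 1.64, so s ≈ 0.46·0.54·(1.64)²/(0.58−0.46)² = 46.7.
At s = 46.7: P(θ<0.58) ≈ 0.950. Adjusting to match 0.95 gives s ≈ 46.57.
So α = 0.46·46.57 ≈ 21.42, β = 0.54·46.57 ≈ 25.15.

α ≈ 21.42, β ≈ 25.15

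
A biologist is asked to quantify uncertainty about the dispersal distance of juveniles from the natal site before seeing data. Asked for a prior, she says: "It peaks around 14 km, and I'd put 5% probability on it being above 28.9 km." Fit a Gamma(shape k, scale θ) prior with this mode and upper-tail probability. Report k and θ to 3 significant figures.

k ≈ 6.26, θ ≈ 2.66

Gamma(k,θ) with k>1 has mode (k−1)θ, so θ = 14/(k−1).
Need P(X < 28.9) = 0.95 with θ tied to k this way. Start at k = 2, θ = 14: P(X<28.9) ≈ 0.611.
Too low — raise k to concentrate. Iterating converges to k ≈ 6.26.
Then θ = 14/(6.26−1) ≈ 2.66.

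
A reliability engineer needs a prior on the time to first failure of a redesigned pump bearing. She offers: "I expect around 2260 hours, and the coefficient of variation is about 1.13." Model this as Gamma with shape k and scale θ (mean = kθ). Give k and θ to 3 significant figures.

For Gamma(k, scale θ): mean = kθ, variance = kθ², so CV = 1/√k.
CV = 1.13, hence k = 1/CV² = 0.783.
Then θ = mean/k = 2260/0.783 = 2890.

k ≈ 0.783, θ ≈ 2890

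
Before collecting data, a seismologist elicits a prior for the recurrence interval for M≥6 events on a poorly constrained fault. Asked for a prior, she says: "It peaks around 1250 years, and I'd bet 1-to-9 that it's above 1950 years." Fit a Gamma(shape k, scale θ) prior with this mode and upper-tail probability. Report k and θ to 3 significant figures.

Gamma(k,θ) with k>1 has mode (k−1)θ, so θ = 1250/(k−1).
Need P(X < 1950) = 0.9 with θ tied to k this way. Start at k = 2, θ = 1250: P(X<1950) ≈ 0.462.
Too low — raise k to concentrate. Iterating converges to k ≈ 10.5.
Then θ = 1250/(10.5−1) ≈ 132.

k ≈ 10.5, θ ≈ 132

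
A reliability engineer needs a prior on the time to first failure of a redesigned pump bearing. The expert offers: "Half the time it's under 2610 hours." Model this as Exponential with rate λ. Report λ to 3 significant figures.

Exponential median = ln 2 / λ, so λ = ln 2 / 2610.0 = 0.000266.

λ ≈ 0.000266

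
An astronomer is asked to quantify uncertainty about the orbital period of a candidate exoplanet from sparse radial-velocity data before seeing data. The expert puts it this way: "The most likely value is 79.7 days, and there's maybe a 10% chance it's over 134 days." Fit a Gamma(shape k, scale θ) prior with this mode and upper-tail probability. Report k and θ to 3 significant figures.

k ≈ 8, θ ≈ 11.4

Gamma(k,θ) with k>1 has mode (k−1)θ, so θ = 79.7/(k−1).
Need P(X < 134) = 0.9 with θ tied to k this way. Start at k = 2, θ = 79.7: P(X<134) ≈ 0.501.
Too low — raise k to concentrate. Iterating converges to k ≈ 8.
Then θ = 79.7/(8−1) ≈ 11.4.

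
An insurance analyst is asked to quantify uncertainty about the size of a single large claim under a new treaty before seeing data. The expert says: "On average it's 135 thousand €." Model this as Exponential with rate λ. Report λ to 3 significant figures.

Exponential mean = 1/λ, so λ = 1/135.0 = 0.00741.

λ ≈ 0.00741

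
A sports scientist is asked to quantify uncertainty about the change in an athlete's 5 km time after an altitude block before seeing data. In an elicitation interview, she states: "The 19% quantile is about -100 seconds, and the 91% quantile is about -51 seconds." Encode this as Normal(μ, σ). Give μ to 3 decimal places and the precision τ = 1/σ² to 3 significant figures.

μ = -80.611, τ = 0.00205

For Normal(μ,σ), the p-quantile is μ + z_p·σ. Here z_{0.19} = -0.8779, z_{0.91} = 1.341.
So -100 = μ − 0.8779σ and -51 = μ + 1.341σ.
Subtracting: σ = (-51 − -100)/(1.341 − (-0.8779)) = 22.085.
Then μ = -100 − (-0.8779)·22.085 = -80.611.
Precision τ = 1/σ² = 1/22.09² = 0.00205.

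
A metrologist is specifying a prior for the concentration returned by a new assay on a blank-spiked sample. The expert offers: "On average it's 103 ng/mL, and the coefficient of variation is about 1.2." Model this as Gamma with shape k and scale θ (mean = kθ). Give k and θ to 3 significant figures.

k ≈ 0.694, θ ≈ 148

For Gamma(k, scale θ): mean = kθ, variance = kθ², so CV = 1/√k.
CV = 1.2, hence k = 1/CV² = 0.694.
Then θ = mean/k = 103/0.694 = 148.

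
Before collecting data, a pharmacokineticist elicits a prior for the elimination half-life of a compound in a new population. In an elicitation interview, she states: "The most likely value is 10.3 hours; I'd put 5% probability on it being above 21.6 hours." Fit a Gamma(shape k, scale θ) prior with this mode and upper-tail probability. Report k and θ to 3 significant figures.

k ≈ 6.04, θ ≈ 2.05

Gamma(k,θ) with k>1 has mode (k−1)θ, so θ = 10.3/(k−1).
Need P(X < 21.6) = 0.95 with θ tied to k this way. Start at k = 2, θ = 10.3: P(X<21.6) ≈ 0.620.
Too low — raise k to concentrate. Iterating converges to k ≈ 6.04.
Then θ = 10.3/(6.04−1) ≈ 2.05.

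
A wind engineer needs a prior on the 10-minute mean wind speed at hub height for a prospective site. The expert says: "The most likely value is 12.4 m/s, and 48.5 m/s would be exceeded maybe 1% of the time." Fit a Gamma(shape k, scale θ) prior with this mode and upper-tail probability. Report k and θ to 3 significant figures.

k ≈ 3.26, θ ≈ 5.48

Gamma(k,θ) with k>1 has mode (k−1)θ, so θ = 12.4/(k−1).
Need P(X < 48.5) = 0.99 with θ tied to k this way. Start at k = 2, θ = 12.4: P(X<48.5) ≈ 0.902.
Too low — raise k to concentrate. Iterating converges to k ≈ 3.26.
Then θ = 12.4/(3.26−1) ≈ 5.48.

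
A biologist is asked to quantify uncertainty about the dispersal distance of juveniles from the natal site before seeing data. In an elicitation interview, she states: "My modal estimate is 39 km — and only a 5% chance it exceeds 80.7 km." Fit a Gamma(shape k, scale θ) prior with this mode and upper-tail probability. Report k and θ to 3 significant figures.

k ≈ 6.23, θ ≈ 7.46

Gamma(k,θ) with k>1 has mode (k−1)θ, so θ = 39/(k−1).
Need P(X < 80.7) = 0.95 with θ tied to k this way. Start at k = 2, θ = 39: P(X<80.7) ≈ 0.612.
Too low — raise k to concentrate. Iterating converges to k ≈ 6.23.
Then θ = 39/(6.23−1) ≈ 7.46.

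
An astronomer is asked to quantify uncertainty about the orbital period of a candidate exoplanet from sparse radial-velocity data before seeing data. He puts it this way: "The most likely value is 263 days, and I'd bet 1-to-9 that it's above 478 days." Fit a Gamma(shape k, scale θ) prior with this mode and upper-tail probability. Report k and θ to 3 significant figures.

Gamma(k,θ) with k>1 has mode (k−1)θ, so θ = 263/(k−1).
Need P(X < 478) = 0.9 with θ tied to k this way. Start at k = 2, θ = 263: P(X<478) ≈ 0.542.
Too low — raise k to concentrate. Iterating converges to k ≈ 6.34.
Then θ = 263/(6.34−1) ≈ 49.3.

k ≈ 6.34, θ ≈ 49.3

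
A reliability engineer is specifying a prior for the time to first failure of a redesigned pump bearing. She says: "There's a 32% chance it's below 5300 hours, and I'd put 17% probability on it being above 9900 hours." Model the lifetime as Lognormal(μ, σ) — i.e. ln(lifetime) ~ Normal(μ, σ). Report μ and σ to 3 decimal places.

If T ~ Lognormal(μ,σ) then ln T ~ Normal(μ,σ), so the p-quantile of ln T is μ + z_p·σ.
ln(5300) = 8.575 and ln(9900) = 9.2; z_{0.32} = -0.4677, z_{0.83} = 0.9542.
σ = (9.2 − 8.575)/(0.9542 − (-0.4677)) = 0.439.
μ = 8.575 − (-0.4677)·0.439 = 8.781.

μ ≈ 8.781, σ ≈ 0.439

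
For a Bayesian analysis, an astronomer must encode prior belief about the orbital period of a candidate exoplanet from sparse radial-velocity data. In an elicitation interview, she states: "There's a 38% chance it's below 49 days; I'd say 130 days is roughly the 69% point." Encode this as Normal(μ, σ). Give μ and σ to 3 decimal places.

For Normal(μ,σ), the p-quantile is μ + z_p·σ. Here z_{0.38} = -0.3055, z_{0.69} = 0.4959.
So 49 = μ − 0.3055σ and 130 = μ + 0.4959σ.
Subtracting: σ = (130 − 49)/(0.4959 − (-0.3055)) = 101.082.
Then μ = 49 − (-0.3055)·101.082 = 79.879.

μ = 79.879, σ = 101.082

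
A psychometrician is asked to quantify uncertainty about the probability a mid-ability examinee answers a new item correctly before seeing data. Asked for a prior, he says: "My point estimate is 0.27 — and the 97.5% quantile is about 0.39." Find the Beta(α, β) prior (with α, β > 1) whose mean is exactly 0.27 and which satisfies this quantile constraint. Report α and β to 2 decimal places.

With mean 0.27 fixed, write α = 0.27s, β = 0.73s where s = α+β.
Need P(θ < 0.39) = 0.975 under Beta(0.27s, 0.73s). Normal approximation: (q−m)/√(m(1−m)/s) ≈ z_{0.975} = 1.96, so s ≈ 0.27·0.73·(1.96)²/(0.39−0.27)² = 52.6.
At s = 52.6: P(θ<0.39) ≈ 0.969. Adjusting to match 0.975 gives s ≈ 58.17.
So α = 0.27·58.17 ≈ 15.71, β = 0.73·58.17 ≈ 42.47.

α ≈ 15.71, β ≈ 42.47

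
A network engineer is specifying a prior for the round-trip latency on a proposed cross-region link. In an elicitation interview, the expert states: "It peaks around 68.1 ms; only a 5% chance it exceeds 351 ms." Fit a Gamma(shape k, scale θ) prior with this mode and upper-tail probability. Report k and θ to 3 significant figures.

Gamma(k,θ) with k>1 has mode (k−1)θ, so θ = 68.1/(k−1).
Need P(X < 351) = 0.95 with θ tied to k this way. Start at k = 2, θ = 68.1: P(X<351) ≈ 0.964.
Too high — lower k to spread out. Iterating converges to k ≈ 1.88.
Then θ = 68.1/(1.88−1) ≈ 77.1.

k ≈ 1.88, θ ≈ 77.1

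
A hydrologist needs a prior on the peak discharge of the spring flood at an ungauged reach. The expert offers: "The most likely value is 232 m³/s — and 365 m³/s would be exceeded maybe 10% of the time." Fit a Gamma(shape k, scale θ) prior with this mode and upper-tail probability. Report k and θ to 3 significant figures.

k ≈ 10.1, θ ≈ 25.4

Gamma(k,θ) with k>1 has mode (k−1)θ, so θ = 232/(k−1).
Need P(X < 365) = 0.9 with θ tied to k this way. Start at k = 2, θ = 232: P(X<365) ≈ 0.466.
Too low — raise k to concentrate. Iterating converges to k ≈ 10.1.
Then θ = 232/(10.1−1) ≈ 25.4.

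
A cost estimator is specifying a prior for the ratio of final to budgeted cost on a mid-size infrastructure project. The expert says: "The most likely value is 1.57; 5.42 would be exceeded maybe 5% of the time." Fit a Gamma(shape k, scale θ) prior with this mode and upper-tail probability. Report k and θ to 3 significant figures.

k ≈ 2.69, θ ≈ 0.931

Gamma(k,θ) with k>1 has mode (k−1)θ, so θ = 1.57/(k−1).
Need P(X < 5.42) = 0.95 with θ tied to k this way. Start at k = 2, θ = 1.57: P(X<5.42) ≈ 0.859.
Too low — raise k to concentrate. Iterating converges to k ≈ 2.69.
Then θ = 1.57/(2.69−1) ≈ 0.931.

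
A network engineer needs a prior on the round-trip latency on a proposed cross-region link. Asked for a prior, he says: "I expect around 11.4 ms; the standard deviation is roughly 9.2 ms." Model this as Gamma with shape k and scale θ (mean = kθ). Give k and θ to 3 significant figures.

k ≈ 1.54, θ ≈ 7.42

For Gamma(k, scale θ): mean = kθ, variance = kθ², so CV = 1/√k.
CV = SD/mean = 9.2/11.4 = 0.807, hence k = 1/CV² = 1.54.
Then θ = mean/k = 11.4/1.54 = 7.42.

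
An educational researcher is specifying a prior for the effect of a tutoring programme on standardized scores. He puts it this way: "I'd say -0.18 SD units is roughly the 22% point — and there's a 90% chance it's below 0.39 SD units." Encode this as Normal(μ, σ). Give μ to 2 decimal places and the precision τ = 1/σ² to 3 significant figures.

For Normal(μ,σ), the p-quantile is μ + z_p·σ. Here z_{0.22} = -0.7722, z_{0.9} = 1.282.
So -0.18 = μ − 0.7722σ and 0.39 = μ + 1.282σ.
Subtracting: σ = (0.39 − -0.18)/(1.282 − (-0.7722)) = 0.28.
Then μ = -0.18 − (-0.7722)·0.28 = 0.03.
Precision τ = 1/σ² = 1/0.2775² = 13.

μ = 0.03, τ = 13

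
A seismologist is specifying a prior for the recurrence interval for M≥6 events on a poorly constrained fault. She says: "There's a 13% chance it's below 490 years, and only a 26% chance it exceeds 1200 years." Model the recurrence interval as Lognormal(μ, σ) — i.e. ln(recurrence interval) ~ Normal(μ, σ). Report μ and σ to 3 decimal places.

μ ≈ 6.764, σ ≈ 0.506

If T ~ Lognormal(μ,σ) then ln T ~ Normal(μ,σ), so the p-quantile of ln T is μ + z_p·σ.
ln(490) = 6.194 and ln(1200) = 7.09; z_{0.13} = -1.126, z_{0.74} = 0.6433.
σ = (7.09 − 6.194)/(0.6433 − (-1.126)) = 0.506.
μ = 6.194 − (-1.126)·0.506 = 6.764.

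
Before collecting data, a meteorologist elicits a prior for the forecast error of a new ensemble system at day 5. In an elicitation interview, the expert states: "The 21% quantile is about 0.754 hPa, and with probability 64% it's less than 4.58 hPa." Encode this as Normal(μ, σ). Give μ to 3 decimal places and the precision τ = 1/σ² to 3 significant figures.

μ = 3.403, τ = 0.0927

The p-quantile of Normal(μ,σ) is μ + z_p·σ, with z_{0.21} = -0.8064 and z_{0.64} = 0.3585.
Eliminate σ: μ = (z₂·x₁ − z₁·x₂)/(z₂ − z₁) = (0.3585·0.754 − (-0.8064)·4.58)/1.165 = 3.403.
Then σ = (x₂ − x₁)/(z₂ − z₁) = (4.58 − 0.754)/1.165 = 3.284.
Precision τ = 1/σ² = 1/3.284² = 0.0927.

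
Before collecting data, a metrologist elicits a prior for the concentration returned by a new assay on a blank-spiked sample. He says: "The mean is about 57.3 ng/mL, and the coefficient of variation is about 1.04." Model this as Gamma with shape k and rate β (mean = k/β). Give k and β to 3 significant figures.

k ≈ 0.925, β ≈ 0.0161

For Gamma(k, rate β): mean = k/β, variance = k/β², so CV = 1/√k.
CV = 1.04, hence k = 1/CV² = 0.925.
Then β = k/mean = 0.925/57.3 = 0.0161.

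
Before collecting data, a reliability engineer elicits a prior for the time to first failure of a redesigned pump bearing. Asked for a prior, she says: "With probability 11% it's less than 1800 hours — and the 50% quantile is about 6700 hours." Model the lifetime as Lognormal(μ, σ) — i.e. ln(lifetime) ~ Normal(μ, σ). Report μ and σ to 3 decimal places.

μ ≈ 8.810, σ ≈ 1.072

If T ~ Lognormal(μ,σ) then ln T ~ Normal(μ,σ), so the p-quantile of ln T is μ + z_p·σ.
ln(1800) = 7.496 and ln(6700) = 8.81; z_{0.11} = -1.227, z_{0.5} = 0.
σ = (8.81 − 7.496)/(0 − (-1.227)) = 1.072.
μ = 7.496 − (-1.227)·1.072 = 8.810.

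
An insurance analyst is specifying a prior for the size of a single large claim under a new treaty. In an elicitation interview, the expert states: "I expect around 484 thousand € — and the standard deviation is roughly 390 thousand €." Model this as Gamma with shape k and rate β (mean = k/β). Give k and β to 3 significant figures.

For Gamma(k, rate β): mean = k/β, variance = k/β², so CV = 1/√k.
CV = SD/mean = 390/484 = 0.8058, hence k = 1/CV² = 1.54.
Then β = k/mean = 1.54/484 = 0.00318.

k ≈ 1.54, β ≈ 0.00318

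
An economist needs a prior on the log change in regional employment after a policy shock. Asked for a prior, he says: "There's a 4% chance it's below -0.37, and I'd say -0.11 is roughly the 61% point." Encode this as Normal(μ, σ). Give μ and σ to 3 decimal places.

μ = -0.146, σ = 0.128

For Normal(μ,σ), the p-quantile is μ + z_p·σ. Here z_{0.04} = -1.751, z_{0.61} = 0.2793.
So -0.37 = μ − 1.751σ and -0.11 = μ + 0.2793σ.
Subtracting: σ = (-0.11 − -0.37)/(0.2793 − (-1.751)) = 0.128.
Then μ = -0.37 − (-1.751)·0.128 = -0.146.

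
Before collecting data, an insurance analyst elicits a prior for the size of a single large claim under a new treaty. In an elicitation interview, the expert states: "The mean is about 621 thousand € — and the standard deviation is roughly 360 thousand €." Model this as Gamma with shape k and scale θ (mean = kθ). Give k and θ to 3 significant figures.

k ≈ 2.98, θ ≈ 209

For Gamma(k, scale θ): mean = kθ, variance = kθ², so CV = 1/√k.
CV = SD/mean = 360/621 = 0.5797, hence k = 1/CV² = 2.98.
Then θ = mean/k = 621/2.98 = 209.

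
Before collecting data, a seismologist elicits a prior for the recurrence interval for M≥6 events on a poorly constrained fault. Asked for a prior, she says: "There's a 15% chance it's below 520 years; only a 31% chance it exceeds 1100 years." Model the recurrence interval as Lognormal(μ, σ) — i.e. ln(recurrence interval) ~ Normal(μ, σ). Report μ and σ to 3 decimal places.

If T ~ Lognormal(μ,σ) then ln T ~ Normal(μ,σ), so the p-quantile of ln T is μ + z_p·σ.
ln(520) = 6.254 and ln(1100) = 7.003; z_{0.15} = -1.036, z_{0.69} = 0.4959.
σ = (7.003 − 6.254)/(0.4959 − (-1.036)) = 0.489.
μ = 6.254 − (-1.036)·0.489 = 6.761.

μ ≈ 6.761, σ ≈ 0.489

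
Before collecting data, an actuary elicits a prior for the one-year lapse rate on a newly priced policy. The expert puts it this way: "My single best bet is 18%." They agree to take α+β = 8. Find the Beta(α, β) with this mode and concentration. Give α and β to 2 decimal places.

α = 2.08, β = 5.92

For α,β > 1 the Beta mode is (α−1)/(α+β−2). With α+β = 8, the mode is (α−1)/6.
Set (α−1)/6 = 0.18 → α = 1 + 0.18·6 = 2.08.
β = 8 − α = 5.92.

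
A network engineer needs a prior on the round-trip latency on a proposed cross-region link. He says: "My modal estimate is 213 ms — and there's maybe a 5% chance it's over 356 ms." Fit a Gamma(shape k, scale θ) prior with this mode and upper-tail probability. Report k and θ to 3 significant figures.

k ≈ 11.6, θ ≈ 20.1

Gamma(k,θ) with k>1 has mode (k−1)θ, so θ = 213/(k−1).
Need P(X < 356) = 0.95 with θ tied to k this way. Start at k = 2, θ = 213: P(X<356) ≈ 0.498.
Too low — raise k to concentrate. Iterating converges to k ≈ 11.6.
Then θ = 213/(11.6−1) ≈ 20.1.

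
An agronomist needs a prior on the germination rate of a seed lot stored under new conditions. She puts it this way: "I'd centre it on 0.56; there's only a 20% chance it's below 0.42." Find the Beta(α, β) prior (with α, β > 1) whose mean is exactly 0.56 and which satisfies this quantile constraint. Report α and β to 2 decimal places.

α ≈ 4.97, β ≈ 3.90

With mean 0.56 fixed, write α = 0.56s, β = 0.44s where s = α+β.
Need P(θ < 0.42) = 0.2 under Beta(0.56s, 0.44s). Normal approximation: (q−m)/√(m(1−m)/s) ≈ z_{0.2} = -0.842, so s ≈ 0.56·0.44·(-0.842)²/(0.42−0.56)² = 8.9.
At s = 8.9: P(θ<0.42) ≈ 0.200. Adjusting to match 0.2 gives s ≈ 8.87.
So α = 0.56·8.87 ≈ 4.97, β = 0.44·8.87 ≈ 3.90.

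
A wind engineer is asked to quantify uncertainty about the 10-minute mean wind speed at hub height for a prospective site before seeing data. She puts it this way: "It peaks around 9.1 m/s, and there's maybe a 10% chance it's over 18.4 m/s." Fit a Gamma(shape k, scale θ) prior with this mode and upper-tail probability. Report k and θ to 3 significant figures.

Gamma(k,θ) with k>1 has mode (k−1)θ, so θ = 9.1/(k−1).
Need P(X < 18.4) = 0.9 with θ tied to k this way. Start at k = 2, θ = 9.1: P(X<18.4) ≈ 0.600.
Too low — raise k to concentrate. Iterating converges to k ≈ 4.87.
Then θ = 9.1/(4.87−1) ≈ 2.35.

k ≈ 4.87, θ ≈ 2.35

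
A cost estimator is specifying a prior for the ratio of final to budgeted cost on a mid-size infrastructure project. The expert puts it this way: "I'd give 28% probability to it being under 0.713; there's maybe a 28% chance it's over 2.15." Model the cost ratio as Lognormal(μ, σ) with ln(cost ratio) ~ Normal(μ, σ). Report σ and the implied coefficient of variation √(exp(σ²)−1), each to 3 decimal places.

σ ≈ 0.947, CV ≈ 1.205

If T ~ Lognormal(μ,σ) then ln T ~ Normal(μ,σ), so the p-quantile of ln T is μ + z_p·σ.
ln(0.713) = -0.3383 and ln(2.15) = 0.7655; z_{0.28} = -0.5828, z_{0.72} = 0.5828.
σ = (0.7655 − -0.3383)/(0.5828 − (-0.5828)) = 0.947.
μ = -0.3383 − (-0.5828)·0.947 = 0.214.
CV = √(exp(σ²)−1) = √(exp(0.8965)−1) = 1.205.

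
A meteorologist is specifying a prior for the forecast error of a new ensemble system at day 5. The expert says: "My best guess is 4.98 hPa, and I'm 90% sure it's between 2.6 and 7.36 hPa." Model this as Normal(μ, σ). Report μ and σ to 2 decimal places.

μ = 4.98, σ = 1.45

A symmetric 90% interval runs μ ± z·σ with z = 1.645.
Half-width = 2.38, so σ = 2.38/1.645 = 1.45.
μ is the stated best guess, 4.98.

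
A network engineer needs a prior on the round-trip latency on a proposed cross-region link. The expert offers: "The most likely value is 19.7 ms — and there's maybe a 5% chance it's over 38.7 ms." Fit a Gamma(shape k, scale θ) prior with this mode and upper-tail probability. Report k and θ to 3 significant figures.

k ≈ 7.09, θ ≈ 3.24

Gamma(k,θ) with k>1 has mode (k−1)θ, so θ = 19.7/(k−1).
Need P(X < 38.7) = 0.95 with θ tied to k this way. Start at k = 2, θ = 19.7: P(X<38.7) ≈ 0.584.
Too low — raise k to concentrate. Iterating converges to k ≈ 7.09.
Then θ = 19.7/(7.09−1) ≈ 3.24.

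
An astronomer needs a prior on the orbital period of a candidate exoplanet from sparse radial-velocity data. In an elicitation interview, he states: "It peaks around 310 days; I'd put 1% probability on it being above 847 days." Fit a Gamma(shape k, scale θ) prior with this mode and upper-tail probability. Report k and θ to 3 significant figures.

Gamma(k,θ) with k>1 has mode (k−1)θ, so θ = 310/(k−1).
Need P(X < 847) = 0.99 with θ tied to k this way. Start at k = 2, θ = 310: P(X<847) ≈ 0.757.
Too low — raise k to concentrate. Iterating converges to k ≈ 5.55.
Then θ = 310/(5.55−1) ≈ 68.1.

k ≈ 5.55, θ ≈ 68.1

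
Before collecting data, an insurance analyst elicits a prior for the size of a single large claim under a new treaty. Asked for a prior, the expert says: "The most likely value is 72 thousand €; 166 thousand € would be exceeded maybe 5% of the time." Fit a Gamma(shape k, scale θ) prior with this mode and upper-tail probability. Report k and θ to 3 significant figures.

k ≈ 4.93, θ ≈ 18.3

Gamma(k,θ) with k>1 has mode (k−1)θ, so θ = 72/(k−1).
Need P(X < 166) = 0.95 with θ tied to k this way. Start at k = 2, θ = 72: P(X<166) ≈ 0.670.
Too low — raise k to concentrate. Iterating converges to k ≈ 4.93.
Then θ = 72/(4.93−1) ≈ 18.3.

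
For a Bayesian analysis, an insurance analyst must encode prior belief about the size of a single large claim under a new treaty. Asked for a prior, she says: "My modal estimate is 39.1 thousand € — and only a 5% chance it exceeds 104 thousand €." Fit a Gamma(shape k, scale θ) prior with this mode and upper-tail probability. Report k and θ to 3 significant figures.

k ≈ 3.82, θ ≈ 13.9

Gamma(k,θ) with k>1 has mode (k−1)θ, so θ = 39.1/(k−1).
Need P(X < 104) = 0.95 with θ tied to k this way. Start at k = 2, θ = 39.1: P(X<104) ≈ 0.744.
Too low — raise k to concentrate. Iterating converges to k ≈ 3.82.
Then θ = 39.1/(3.82−1) ≈ 13.9.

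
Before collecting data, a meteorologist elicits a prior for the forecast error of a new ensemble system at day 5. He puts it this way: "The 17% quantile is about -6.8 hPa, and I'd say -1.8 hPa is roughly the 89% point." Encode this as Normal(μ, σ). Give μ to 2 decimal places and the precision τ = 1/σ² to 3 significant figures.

μ = -4.61, τ = 0.19

The p-quantile of Normal(μ,σ) is μ + z_p·σ, with z_{0.17} = -0.9542 and z_{0.89} = 1.227.
Eliminate σ: μ = (z₂·x₁ − z₁·x₂)/(z₂ − z₁) = (1.227·-6.8 − (-0.9542)·-1.8)/2.181 = -4.61.
Then σ = (x₂ − x₁)/(z₂ − z₁) = (-1.8 − -6.8)/2.181 = 2.29.
Precision τ = 1/σ² = 1/2.293² = 0.19.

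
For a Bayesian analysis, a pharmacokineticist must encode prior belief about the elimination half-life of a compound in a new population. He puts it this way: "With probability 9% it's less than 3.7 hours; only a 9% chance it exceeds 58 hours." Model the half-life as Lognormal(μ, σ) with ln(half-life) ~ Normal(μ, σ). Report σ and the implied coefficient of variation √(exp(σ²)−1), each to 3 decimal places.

σ ≈ 1.026, CV ≈ 1.366

If T ~ Lognormal(μ,σ) then ln T ~ Normal(μ,σ), so the p-quantile of ln T is μ + z_p·σ.
ln(3.7) = 1.308 and ln(58) = 4.06; z_{0.09} = -1.341, z_{0.91} = 1.341.
σ = (4.06 − 1.308)/(1.341 − (-1.341)) = 1.026.
μ = 1.308 − (-1.341)·1.026 = 2.684.
CV = √(exp(σ²)−1) = √(exp(1.0534)−1) = 1.366.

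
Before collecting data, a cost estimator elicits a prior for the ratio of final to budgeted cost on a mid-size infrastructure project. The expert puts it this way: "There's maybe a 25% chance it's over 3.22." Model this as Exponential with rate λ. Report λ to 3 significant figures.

λ ≈ 0.431

P(T > 3.22) = e^(−λ·3.22) = 0.25, so λ = −ln(0.25)/3.22 = 0.431.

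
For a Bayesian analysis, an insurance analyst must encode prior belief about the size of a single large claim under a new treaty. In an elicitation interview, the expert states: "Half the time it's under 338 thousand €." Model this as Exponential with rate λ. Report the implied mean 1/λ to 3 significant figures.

mean ≈ 488 thousand €

Exponential median = ln 2 / λ, so λ = ln 2 / 338.0 = 0.00205.
Mean = 1/λ = 488 thousand €.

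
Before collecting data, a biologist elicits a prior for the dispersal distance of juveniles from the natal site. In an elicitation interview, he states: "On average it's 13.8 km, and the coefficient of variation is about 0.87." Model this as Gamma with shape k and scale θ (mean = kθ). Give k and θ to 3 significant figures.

k ≈ 1.32, θ ≈ 10.4

For Gamma(k, scale θ): mean = kθ, variance = kθ², so CV = 1/√k.
CV = 0.87, hence k = 1/CV² = 1.32.
Then θ = mean/k = 13.8/1.32 = 10.4.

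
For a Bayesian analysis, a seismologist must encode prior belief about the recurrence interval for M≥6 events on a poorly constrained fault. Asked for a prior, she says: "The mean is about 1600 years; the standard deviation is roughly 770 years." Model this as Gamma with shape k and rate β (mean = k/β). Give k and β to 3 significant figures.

For Gamma(k, rate β): mean = k/β, variance = k/β², so CV = 1/√k.
CV = SD/mean = 770/1600 = 0.4813, hence k = 1/CV² = 4.32.
Then β = k/mean = 4.32/1600 = 0.0027.

k ≈ 4.32, β ≈ 0.0027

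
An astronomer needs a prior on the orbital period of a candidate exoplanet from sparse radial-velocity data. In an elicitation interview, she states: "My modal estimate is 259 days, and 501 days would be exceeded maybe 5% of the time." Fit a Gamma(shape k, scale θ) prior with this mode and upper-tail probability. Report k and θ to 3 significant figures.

Gamma(k,θ) with k>1 has mode (k−1)θ, so θ = 259/(k−1).
Need P(X < 501) = 0.95 with θ tied to k this way. Start at k = 2, θ = 259: P(X<501) ≈ 0.576.
Too low — raise k to concentrate. Iterating converges to k ≈ 7.38.
Then θ = 259/(7.38−1) ≈ 40.6.

k ≈ 7.38, θ ≈ 40.6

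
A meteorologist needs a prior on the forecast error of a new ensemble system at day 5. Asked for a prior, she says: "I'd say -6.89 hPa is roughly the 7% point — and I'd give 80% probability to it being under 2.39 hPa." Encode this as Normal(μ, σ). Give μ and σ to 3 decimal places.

μ = -0.980, σ = 4.004

For Normal(μ,σ), the p-quantile is μ + z_p·σ. Here z_{0.07} = -1.476, z_{0.8} = 0.8416.
So -6.89 = μ − 1.476σ and 2.39 = μ + 0.8416σ.
Subtracting: σ = (2.39 − -6.89)/(0.8416 − (-1.476)) = 4.004.
Then μ = -6.89 − (-1.476)·4.004 = -0.980.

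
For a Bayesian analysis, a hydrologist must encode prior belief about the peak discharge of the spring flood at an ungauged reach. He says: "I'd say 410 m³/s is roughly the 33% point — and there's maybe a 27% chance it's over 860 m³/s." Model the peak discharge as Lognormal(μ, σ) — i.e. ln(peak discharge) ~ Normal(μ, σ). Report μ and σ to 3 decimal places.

If T ~ Lognormal(μ,σ) then ln T ~ Normal(μ,σ), so the p-quantile of ln T is μ + z_p·σ.
ln(410) = 6.016 and ln(860) = 6.757; z_{0.33} = -0.4399, z_{0.73} = 0.6128.
σ = (6.757 − 6.016)/(0.6128 − (-0.4399)) = 0.704.
μ = 6.016 − (-0.4399)·0.704 = 6.326.

μ ≈ 6.326, σ ≈ 0.704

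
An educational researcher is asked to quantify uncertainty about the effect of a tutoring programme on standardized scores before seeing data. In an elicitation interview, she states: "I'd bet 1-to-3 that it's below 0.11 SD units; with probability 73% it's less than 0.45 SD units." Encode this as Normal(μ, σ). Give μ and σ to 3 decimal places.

μ = 0.288, σ = 0.264

The p-quantile of Normal(μ,σ) is μ + z_p·σ, with z_{0.25} = -0.6745 and z_{0.73} = 0.6128.
Eliminate σ: μ = (z₂·x₁ − z₁·x₂)/(z₂ − z₁) = (0.6128·0.11 − (-0.6745)·0.45)/1.287 = 0.288.
Then σ = (x₂ − x₁)/(z₂ − z₁) = (0.45 − 0.11)/1.287 = 0.264.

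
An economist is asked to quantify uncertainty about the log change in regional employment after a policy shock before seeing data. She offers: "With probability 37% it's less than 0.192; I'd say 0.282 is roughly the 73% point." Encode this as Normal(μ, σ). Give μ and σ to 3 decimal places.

μ = 0.224, σ = 0.095

For Normal(μ,σ), the p-quantile is μ + z_p·σ. Here z_{0.37} = -0.3319, z_{0.73} = 0.6128.
So 0.192 = μ − 0.3319σ and 0.282 = μ + 0.6128σ.
Subtracting: σ = (0.282 − 0.192)/(0.6128 − (-0.3319)) = 0.095.
Then μ = 0.192 − (-0.3319)·0.095 = 0.224.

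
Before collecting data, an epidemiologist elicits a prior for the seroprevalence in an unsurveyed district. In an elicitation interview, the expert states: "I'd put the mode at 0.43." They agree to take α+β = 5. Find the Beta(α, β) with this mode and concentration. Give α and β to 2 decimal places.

α = 2.29, β = 2.71

For α,β > 1 the Beta mode is (α−1)/(α+β−2). With α+β = 5, the mode is (α−1)/3.
Set (α−1)/3 = 0.43 → α = 1 + 0.43·3 = 2.29.
β = 5 − α = 2.71.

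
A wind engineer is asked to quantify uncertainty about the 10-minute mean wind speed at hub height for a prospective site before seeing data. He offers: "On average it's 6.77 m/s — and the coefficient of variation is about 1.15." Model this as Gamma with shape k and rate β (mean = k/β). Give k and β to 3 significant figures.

For Gamma(k, rate β): mean = k/β, variance = k/β², so CV = 1/√k.
CV = 1.15, hence k = 1/CV² = 0.756.
Then β = k/mean = 0.756/6.77 = 0.112.

k ≈ 0.756, β ≈ 0.112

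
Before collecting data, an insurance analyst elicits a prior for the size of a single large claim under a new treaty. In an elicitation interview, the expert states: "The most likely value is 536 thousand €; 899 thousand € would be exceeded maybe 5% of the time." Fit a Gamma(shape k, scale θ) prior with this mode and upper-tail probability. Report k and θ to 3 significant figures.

k ≈ 11.4, θ ≈ 51.3

Gamma(k,θ) with k>1 has mode (k−1)θ, so θ = 536/(k−1).
Need P(X < 899) = 0.95 with θ tied to k this way. Start at k = 2, θ = 536: P(X<899) ≈ 0.500.
Too low — raise k to concentrate. Iterating converges to k ≈ 11.4.
Then θ = 536/(11.4−1) ≈ 51.3.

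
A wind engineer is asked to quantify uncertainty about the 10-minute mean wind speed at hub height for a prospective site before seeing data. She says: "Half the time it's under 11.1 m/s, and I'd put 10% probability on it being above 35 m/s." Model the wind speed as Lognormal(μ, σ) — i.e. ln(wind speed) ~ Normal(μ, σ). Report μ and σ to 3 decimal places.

μ ≈ 2.407, σ ≈ 0.896

If T ~ Lognormal(μ,σ) then ln T ~ Normal(μ,σ), so the p-quantile of ln T is μ + z_p·σ.
ln(11.1) = 2.407 and ln(35) = 3.555; z_{0.5} = 0, z_{0.9} = 1.282.
σ = (3.555 − 2.407)/(1.282 − (0)) = 0.896.
μ = 2.407 − (0)·0.896 = 2.407.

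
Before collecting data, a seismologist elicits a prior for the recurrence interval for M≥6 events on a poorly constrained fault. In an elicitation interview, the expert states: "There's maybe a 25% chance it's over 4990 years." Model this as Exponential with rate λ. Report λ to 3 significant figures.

P(T > 4990.0) = e^(−λ·4990.0) = 0.25, so λ = −ln(0.25)/4990.0 = 0.000278.

λ ≈ 0.000278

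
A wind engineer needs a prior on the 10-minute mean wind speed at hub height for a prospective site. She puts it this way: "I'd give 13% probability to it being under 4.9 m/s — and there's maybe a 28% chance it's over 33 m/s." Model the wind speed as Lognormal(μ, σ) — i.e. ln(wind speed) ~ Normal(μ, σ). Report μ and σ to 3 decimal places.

If T ~ Lognormal(μ,σ) then ln T ~ Normal(μ,σ), so the p-quantile of ln T is μ + z_p·σ.
ln(4.9) = 1.589 and ln(33) = 3.497; z_{0.13} = -1.126, z_{0.72} = 0.5828.
σ = (3.497 − 1.589)/(0.5828 − (-1.126)) = 1.116.
μ = 1.589 − (-1.126)·1.116 = 2.846.

μ ≈ 2.846, σ ≈ 1.116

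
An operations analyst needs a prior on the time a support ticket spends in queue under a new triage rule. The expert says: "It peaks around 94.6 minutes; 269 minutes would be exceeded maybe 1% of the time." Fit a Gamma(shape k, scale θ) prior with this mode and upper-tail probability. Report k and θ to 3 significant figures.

k ≈ 5.17, θ ≈ 22.7

Gamma(k,θ) with k>1 has mode (k−1)θ, so θ = 94.6/(k−1).
Need P(X < 269) = 0.99 with θ tied to k this way. Start at k = 2, θ = 94.6: P(X<269) ≈ 0.776.
Too low — raise k to concentrate. Iterating converges to k ≈ 5.17.
Then θ = 94.6/(5.17−1) ≈ 22.7.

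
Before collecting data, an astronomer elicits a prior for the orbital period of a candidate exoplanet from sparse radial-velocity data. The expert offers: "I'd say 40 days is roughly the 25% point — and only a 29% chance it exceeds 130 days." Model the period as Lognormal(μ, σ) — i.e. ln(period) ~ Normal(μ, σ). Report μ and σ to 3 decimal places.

μ ≈ 4.336, σ ≈ 0.960

If T ~ Lognormal(μ,σ) then ln T ~ Normal(μ,σ), so the p-quantile of ln T is μ + z_p·σ.
ln(40) = 3.689 and ln(130) = 4.868; z_{0.25} = -0.6745, z_{0.71} = 0.5534.
σ = (4.868 − 3.689)/(0.5534 − (-0.6745)) = 0.960.
μ = 3.689 − (-0.6745)·0.960 = 4.336.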